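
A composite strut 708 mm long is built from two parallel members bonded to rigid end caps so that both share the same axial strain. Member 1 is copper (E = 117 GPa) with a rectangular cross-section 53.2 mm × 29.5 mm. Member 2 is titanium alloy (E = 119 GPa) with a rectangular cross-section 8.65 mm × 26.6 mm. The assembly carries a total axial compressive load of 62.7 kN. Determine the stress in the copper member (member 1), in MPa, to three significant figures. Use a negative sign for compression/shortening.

A_1 = 1569 mm².
A_2 = 230.1 mm².
Equal strain + equilibrium ⇒ each member carries load in proportion to AE: A₁E₁ = 183600000 N, A₂E₂ = 27380000 N, ΣAE = 211000000 N.
σ₁ = P·E₁/ΣAE = -62700·117000/211000000 = -34.77 MPa.

-34.8 MPa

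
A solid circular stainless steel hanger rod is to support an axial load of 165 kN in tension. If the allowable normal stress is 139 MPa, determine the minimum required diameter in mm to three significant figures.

Required area A ≥ P/σ_allow = 165000/139 = 1187 mm².
For a solid circular section, d ≥ √(4A/π) = 38.88 mm.

38.9 mm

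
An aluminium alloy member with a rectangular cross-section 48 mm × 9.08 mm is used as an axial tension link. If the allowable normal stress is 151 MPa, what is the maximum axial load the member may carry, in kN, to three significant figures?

65.8 kN

A = 435.8 mm².
P_max = σ_allow · A = 151 · 435.8 = 65810 N = 65.81 kN.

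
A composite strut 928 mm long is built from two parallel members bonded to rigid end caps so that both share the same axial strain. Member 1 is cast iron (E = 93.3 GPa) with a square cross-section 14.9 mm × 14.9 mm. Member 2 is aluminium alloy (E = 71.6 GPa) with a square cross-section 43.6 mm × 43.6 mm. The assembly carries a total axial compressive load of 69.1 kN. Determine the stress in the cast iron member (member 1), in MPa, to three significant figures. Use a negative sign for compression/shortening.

-41.1 MPa

A_1 = 222 mm².
A_2 = 1901 mm².
Equal strain + equilibrium ⇒ each member carries load in proportion to AE: A₁E₁ = 20710000 N, A₂E₂ = 136100000 N, ΣAE = 156800000 N.
σ₁ = P·E₁/ΣAE = -69100·93300/156800000 = -41.11 MPa.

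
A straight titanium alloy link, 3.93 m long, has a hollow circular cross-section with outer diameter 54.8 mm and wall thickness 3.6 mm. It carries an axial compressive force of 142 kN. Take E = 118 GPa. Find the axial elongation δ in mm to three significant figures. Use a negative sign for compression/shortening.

-8.17 mm

A = 579.1 mm².
δ_mech = NL/(AE) = -142000·3930/(579.1·118000) = -8.167 mm.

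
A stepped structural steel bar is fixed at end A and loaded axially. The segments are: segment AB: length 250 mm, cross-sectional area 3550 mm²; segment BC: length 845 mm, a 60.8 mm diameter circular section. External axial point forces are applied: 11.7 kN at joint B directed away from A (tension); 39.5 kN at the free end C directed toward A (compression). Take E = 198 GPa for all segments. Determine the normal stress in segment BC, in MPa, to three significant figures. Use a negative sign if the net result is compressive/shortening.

-13.6 MPa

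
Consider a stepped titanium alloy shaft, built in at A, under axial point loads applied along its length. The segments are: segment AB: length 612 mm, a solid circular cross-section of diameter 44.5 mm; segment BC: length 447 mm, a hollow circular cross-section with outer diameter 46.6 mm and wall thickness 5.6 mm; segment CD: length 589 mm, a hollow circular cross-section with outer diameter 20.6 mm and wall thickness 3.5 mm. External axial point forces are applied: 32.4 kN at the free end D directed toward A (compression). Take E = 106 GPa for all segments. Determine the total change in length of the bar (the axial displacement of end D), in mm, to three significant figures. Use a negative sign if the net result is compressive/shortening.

-1.27 mm

Internal axial forces (sectioning from the free end, tension +): N_CD = -32.4 kN, N_BC = -32.4 kN, N_AB = -32.4 kN.
A_AB = 1555 mm².
A_BC = 721.3 mm².
A_CD = 188 mm².
δ_AB = -32400·612/(1555·106000) = -0.1203 mm
δ_BC = -32400·447/(721.3·106000) = -0.1894 mm
δ_CD = -32400·589/(188·106000) = -0.9575 mm
δ = Σδ_i = -1.267 mm.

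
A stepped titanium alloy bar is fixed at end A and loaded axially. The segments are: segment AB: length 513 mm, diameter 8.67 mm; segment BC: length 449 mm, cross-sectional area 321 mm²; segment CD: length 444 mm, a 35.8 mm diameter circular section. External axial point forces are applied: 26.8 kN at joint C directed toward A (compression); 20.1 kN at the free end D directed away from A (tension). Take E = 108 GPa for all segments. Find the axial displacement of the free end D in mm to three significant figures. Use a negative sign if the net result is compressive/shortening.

-0.544 mm

Internal axial forces (sectioning from the free end, tension +): N_CD = 20.1 kN, N_BC = -6.7 kN, N_AB = -6.7 kN.
A_AB = 59.04 mm².
A_CD = 1007 mm².
δ_AB = -6700·513/(59.04·108000) = -0.5391 mm
δ_BC = -6700·449/(321·108000) = -0.08677 mm
δ_CD = 20100·444/(1007·108000) = 0.08209 mm
δ = Σδ_i = -0.5437 mm.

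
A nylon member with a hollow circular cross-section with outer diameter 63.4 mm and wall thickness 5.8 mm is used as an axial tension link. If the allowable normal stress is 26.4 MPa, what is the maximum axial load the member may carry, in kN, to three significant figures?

A = 1050 mm².
P_max = σ_allow · A = 26.4 · 1050 = 27710 N = 27.71 kN.

27.7 kN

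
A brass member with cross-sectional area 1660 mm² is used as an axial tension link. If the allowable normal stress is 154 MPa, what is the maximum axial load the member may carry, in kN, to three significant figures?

P_max = σ_allow · A = 154 · 1660 = 255600 N = 255.6 kN.

256 kN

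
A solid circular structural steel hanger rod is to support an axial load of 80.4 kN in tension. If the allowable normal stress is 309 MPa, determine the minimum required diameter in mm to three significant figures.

Required area A ≥ P/σ_allow = 80400/309 = 260.2 mm².
For a solid circular section, d ≥ √(4A/π) = 18.2 mm.

18.2 mm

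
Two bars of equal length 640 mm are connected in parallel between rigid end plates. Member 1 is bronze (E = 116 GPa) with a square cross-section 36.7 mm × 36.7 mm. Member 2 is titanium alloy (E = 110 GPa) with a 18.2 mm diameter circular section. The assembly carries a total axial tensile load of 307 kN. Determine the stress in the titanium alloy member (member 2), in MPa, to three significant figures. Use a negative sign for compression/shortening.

A_1 = 1347 mm².
A_2 = 260.2 mm².
Equal strain + equilibrium ⇒ each member carries load in proportion to AE: A₁E₁ = 156200000 N, A₂E₂ = 28620000 N, ΣAE = 184900000 N.
σ₂ = P·E₂/ΣAE = 307000·110000/184900000 = 182.7 MPa.

183 MPa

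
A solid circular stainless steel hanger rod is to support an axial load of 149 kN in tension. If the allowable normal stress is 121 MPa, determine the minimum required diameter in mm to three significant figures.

39.6 mm

Required area A ≥ P/σ_allow = 149000/121 = 1231 mm².
For a solid circular section, d ≥ √(4A/π) = 39.6 mm.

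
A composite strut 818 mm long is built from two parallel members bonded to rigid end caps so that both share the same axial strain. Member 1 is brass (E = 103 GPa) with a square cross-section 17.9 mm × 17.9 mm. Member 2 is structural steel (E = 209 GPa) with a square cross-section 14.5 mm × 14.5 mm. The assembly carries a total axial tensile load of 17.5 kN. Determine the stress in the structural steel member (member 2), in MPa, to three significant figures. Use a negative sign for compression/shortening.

47.5 MPa

A_1 = 320.4 mm².
A_2 = 210.2 mm².
Equal strain + equilibrium ⇒ each member carries load in proportion to AE: A₁E₁ = 33000000 N, A₂E₂ = 43940000 N, ΣAE = 76940000 N.
σ₂ = P·E₂/ΣAE = 17500·209000/76940000 = 47.53 MPa.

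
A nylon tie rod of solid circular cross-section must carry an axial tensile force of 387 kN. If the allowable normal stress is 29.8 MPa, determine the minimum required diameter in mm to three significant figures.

129 mm

Required area A ≥ P/σ_allow = 387000/29.8 = 12990 mm².
For a solid circular section, d ≥ √(4A/π) = 128.6 mm.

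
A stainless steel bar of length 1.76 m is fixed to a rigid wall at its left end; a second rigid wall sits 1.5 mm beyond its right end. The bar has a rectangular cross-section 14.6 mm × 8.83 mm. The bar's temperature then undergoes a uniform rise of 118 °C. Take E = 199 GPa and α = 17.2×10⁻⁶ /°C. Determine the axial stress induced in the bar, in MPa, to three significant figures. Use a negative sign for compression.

-234 MPa

Free thermal expansion αLΔT = 17.2e-6 · 1760 · 118 = 3.572 mm.
The walls engage after the gap closes; constrained expansion = 3.572 − 1.5 = 2.072 mm.
The walls impose strain ε = −(2.072)/1760 = -1.1773e-03; σ = Eε = 199000 · -1.1773e-03 = -234.3 MPa.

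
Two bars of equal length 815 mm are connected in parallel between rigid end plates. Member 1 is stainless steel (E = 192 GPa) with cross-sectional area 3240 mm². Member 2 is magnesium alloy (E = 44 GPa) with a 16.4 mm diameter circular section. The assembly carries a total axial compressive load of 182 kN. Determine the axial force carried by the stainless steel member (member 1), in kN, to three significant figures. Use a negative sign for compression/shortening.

-179 kN

A_2 = 211.2 mm².
Equal strain + equilibrium ⇒ each member carries load in proportion to AE: A₁E₁ = 622100000 N, A₂E₂ = 9295000 N, ΣAE = 631400000 N.
F₁ = P·A₁E₁/ΣAE = -182000·622100000/631400000 = -179300 N.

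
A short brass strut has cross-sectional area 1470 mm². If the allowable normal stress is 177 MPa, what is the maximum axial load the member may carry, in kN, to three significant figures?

P_max = σ_allow · A = 177 · 1470 = 260200 N = 260.2 kN.

260 kN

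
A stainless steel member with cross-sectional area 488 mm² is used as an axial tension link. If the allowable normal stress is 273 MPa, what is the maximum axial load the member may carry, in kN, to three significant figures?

P_max = σ_allow · A = 273 · 488 = 133200 N = 133.2 kN.

133 kN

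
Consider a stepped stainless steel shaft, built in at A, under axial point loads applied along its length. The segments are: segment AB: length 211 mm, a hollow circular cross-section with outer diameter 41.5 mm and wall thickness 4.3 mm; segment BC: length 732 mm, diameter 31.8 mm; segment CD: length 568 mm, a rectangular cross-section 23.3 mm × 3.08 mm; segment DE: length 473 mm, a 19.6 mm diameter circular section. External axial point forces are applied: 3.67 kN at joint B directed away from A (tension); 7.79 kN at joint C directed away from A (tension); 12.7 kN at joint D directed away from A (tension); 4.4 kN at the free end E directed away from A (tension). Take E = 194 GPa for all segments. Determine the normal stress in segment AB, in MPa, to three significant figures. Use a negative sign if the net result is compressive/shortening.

Internal axial forces (sectioning from the free end, tension +): N_DE = 4.4 kN, N_CD = 17.1 kN, N_BC = 24.89 kN, N_AB = 28.56 kN.
A_AB = 502.5 mm².
σ_AB = N_AB/A_AB = 28560/502.5 = 56.83 MPa.

56.8 MPa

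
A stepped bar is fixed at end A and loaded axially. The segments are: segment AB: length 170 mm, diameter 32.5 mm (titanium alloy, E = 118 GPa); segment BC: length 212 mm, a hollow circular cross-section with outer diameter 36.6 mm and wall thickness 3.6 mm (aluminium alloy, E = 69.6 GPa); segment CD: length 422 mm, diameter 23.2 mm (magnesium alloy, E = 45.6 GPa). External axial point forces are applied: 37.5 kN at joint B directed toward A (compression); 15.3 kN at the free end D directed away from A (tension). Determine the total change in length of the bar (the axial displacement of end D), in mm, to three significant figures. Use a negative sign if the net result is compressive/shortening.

0.421 mm

Internal axial forces (sectioning from the free end, tension +): N_CD = 15.3 kN, N_BC = 15.3 kN, N_AB = -22.2 kN.
A_AB = 829.6 mm².
A_BC = 373.2 mm².
A_CD = 422.7 mm².
δ_AB = -22200·170/(829.6·118000) = -0.03855 mm
δ_BC = 15300·212/(373.2·69600) = 0.1249 mm
δ_CD = 15300·422/(422.7·45600) = 0.3349 mm
δ = Σδ_i = 0.4213 mm.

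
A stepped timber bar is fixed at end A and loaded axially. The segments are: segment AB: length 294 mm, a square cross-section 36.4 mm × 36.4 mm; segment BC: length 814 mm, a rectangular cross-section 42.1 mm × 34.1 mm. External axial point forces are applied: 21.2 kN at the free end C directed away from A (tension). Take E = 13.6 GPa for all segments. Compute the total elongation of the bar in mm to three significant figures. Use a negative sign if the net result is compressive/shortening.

1.23 mm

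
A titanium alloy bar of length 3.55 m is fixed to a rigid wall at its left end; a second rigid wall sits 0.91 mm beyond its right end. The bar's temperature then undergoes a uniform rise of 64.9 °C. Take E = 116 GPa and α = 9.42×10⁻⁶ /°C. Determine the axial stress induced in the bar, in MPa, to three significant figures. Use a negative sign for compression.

-41.2 MPa

Free thermal expansion αLΔT = 9.42e-6 · 3550 · 64.9 = 2.17 mm.
The walls engage after the gap closes; constrained expansion = 2.17 − 0.91 = 1.26 mm.
The walls impose strain ε = −(1.26)/3550 = -3.5502e-04; σ = Eε = 116000 · -3.5502e-04 = -41.18 MPa.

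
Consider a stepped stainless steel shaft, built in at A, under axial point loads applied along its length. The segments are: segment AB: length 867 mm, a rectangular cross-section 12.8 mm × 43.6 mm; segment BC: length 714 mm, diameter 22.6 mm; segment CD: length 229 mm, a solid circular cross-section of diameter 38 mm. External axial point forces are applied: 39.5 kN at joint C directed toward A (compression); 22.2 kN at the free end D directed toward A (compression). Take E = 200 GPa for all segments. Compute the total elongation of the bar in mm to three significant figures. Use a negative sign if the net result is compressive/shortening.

-1.05 mm

Internal axial forces (sectioning from the free end, tension +): N_CD = -22.2 kN, N_BC = -61.7 kN, N_AB = -61.7 kN.
A_AB = 558.1 mm².
A_BC = 401.1 mm².
A_CD = 1134 mm².
δ_AB = -61700·867/(558.1·200000) = -0.4793 mm
δ_BC = -61700·714/(401.1·200000) = -0.5491 mm
δ_CD = -22200·229/(1134·200000) = -0.02241 mm
δ = Σδ_i = -1.051 mm.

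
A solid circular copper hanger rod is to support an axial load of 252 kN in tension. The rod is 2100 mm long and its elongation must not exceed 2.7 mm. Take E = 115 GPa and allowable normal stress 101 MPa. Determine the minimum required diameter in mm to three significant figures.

56.4 mm

Required area A ≥ P/σ_allow = 252000/101 = 2495 mm².
For a solid circular section, d ≥ √(4A/π) = 56.36 mm.
Elongation limit: A ≥ PL/(Eδ_allow) = 252000·2100/(115000·2.7) = 1704 mm² ⇒ d ≥ 46.58 mm.
The stress limit governs.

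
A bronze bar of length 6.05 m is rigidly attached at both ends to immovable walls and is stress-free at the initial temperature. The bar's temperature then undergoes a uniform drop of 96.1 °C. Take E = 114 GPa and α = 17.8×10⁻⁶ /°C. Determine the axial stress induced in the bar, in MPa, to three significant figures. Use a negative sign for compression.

195 MPa

Free thermal expansion αLΔT = 17.8e-6 · 6050 · -96.1 = -10.35 mm.
The walls impose strain ε = −(-10.35)/6050 = 1.7106e-03; σ = Eε = 114000 · 1.7106e-03 = 195 MPa.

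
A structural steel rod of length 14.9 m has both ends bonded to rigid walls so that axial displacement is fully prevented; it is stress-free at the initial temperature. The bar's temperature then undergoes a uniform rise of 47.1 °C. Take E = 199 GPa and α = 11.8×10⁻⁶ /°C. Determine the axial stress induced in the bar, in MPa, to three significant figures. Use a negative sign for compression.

-111 MPa

Free thermal expansion αLΔT = 11.8e-6 · 14900 · 47.1 = 8.281 mm.
The walls impose strain ε = −(8.281)/14900 = -5.5578e-04; σ = Eε = 199000 · -5.5578e-04 = -110.6 MPa.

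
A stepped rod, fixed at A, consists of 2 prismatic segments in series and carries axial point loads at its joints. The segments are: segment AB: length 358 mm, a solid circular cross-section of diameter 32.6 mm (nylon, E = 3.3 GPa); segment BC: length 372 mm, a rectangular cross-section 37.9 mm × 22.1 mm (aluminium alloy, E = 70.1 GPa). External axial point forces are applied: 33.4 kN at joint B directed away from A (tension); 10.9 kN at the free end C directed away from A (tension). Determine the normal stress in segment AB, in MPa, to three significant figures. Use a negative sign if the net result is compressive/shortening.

53.1 MPa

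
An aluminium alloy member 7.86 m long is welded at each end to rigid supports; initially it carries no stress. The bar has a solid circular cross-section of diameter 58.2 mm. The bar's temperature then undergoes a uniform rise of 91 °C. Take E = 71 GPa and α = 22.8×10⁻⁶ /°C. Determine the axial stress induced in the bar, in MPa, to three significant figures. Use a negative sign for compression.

-147 MPa

Free thermal expansion αLΔT = 22.8e-6 · 7860 · 91 = 16.31 mm.
The walls impose strain ε = −(16.31)/7860 = -2.0748e-03; σ = Eε = 71000 · -2.0748e-03 = -147.3 MPa.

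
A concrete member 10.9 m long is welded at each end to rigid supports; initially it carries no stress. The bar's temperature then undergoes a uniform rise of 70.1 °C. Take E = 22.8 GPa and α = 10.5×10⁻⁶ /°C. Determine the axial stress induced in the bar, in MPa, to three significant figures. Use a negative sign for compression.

-16.8 MPa

Free thermal expansion αLΔT = 10.5e-6 · 10900 · 70.1 = 8.023 mm.
The walls impose strain ε = −(8.023)/10900 = -7.3605e-04; σ = Eε = 22800 · -7.3605e-04 = -16.78 MPa.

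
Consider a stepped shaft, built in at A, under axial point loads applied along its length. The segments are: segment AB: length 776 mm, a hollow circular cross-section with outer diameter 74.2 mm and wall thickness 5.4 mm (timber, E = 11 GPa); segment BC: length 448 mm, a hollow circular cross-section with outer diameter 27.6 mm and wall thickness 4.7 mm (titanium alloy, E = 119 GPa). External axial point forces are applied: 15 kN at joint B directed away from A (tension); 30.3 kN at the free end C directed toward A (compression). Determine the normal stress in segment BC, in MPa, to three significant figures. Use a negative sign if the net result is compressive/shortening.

-89.6 MPa

Internal axial forces (sectioning from the free end, tension +): N_BC = -30.3 kN, N_AB = -15.3 kN.
A_BC = 338.1 mm².
σ_BC = N_BC/A_BC = -30300/338.1 = -89.61 MPa.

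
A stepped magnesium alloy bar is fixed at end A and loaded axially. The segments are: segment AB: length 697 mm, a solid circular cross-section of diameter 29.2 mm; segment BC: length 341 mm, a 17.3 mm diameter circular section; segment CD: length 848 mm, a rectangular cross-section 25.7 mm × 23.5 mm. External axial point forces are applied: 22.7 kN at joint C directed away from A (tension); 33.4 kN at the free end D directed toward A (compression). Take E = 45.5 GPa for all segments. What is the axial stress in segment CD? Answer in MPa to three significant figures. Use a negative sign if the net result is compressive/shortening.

-55.3 MPa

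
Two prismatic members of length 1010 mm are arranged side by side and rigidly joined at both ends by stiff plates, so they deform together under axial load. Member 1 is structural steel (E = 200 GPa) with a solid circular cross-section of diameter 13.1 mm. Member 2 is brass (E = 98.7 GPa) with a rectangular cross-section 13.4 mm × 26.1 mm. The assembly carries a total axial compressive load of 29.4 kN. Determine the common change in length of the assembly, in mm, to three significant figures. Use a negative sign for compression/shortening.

A_1 = 134.8 mm².
A_2 = 349.7 mm².
Equal strain + equilibrium ⇒ each member carries load in proportion to AE: A₁E₁ = 26960000 N, A₂E₂ = 34520000 N, ΣAE = 61480000 N.
δ = PL/ΣAE = -29400·1010/61480000 = -0.483 mm.

-0.483 mm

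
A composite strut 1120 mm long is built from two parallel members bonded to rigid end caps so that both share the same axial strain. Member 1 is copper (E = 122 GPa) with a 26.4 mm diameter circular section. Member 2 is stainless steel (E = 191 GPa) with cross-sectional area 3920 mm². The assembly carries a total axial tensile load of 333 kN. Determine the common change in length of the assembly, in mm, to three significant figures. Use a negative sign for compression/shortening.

A_1 = 547.4 mm².
Equal strain + equilibrium ⇒ each member carries load in proportion to AE: A₁E₁ = 66780000 N, A₂E₂ = 748700000 N, ΣAE = 815500000 N.
δ = PL/ΣAE = 333000·1120/815500000 = 0.4573 mm.

0.457 mm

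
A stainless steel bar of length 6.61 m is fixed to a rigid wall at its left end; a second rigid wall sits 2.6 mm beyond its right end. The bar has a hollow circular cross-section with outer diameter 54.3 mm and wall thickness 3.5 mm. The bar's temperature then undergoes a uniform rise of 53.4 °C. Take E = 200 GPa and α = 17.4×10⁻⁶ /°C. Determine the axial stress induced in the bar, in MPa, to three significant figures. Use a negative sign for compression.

Free thermal expansion αLΔT = 17.4e-6 · 6610 · 53.4 = 6.142 mm.
The walls engage after the gap closes; constrained expansion = 6.142 − 2.6 = 3.542 mm.
The walls impose strain ε = −(3.542)/6610 = -5.3582e-04; σ = Eε = 200000 · -5.3582e-04 = -107.2 MPa.

-107 MPa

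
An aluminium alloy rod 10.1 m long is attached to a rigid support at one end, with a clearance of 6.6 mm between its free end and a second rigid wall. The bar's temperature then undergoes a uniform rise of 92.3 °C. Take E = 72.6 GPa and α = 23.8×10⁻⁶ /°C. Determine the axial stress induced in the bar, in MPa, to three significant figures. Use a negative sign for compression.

Free thermal expansion αLΔT = 23.8e-6 · 10100 · 92.3 = 22.19 mm.
The walls engage after the gap closes; constrained expansion = 22.19 − 6.6 = 15.59 mm.
The walls impose strain ε = −(15.59)/10100 = -1.5433e-03; σ = Eε = 72600 · -1.5433e-03 = -112 MPa.

-112 MPa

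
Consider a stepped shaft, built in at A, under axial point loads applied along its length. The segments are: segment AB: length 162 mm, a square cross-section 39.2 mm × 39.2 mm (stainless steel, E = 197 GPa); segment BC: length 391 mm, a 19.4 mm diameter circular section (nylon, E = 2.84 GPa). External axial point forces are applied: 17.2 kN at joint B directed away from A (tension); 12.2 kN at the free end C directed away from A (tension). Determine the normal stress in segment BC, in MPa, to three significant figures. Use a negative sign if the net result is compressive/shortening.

41.3 MPa

Internal axial forces (sectioning from the free end, tension +): N_BC = 12.2 kN, N_AB = 29.4 kN.
A_BC = 295.6 mm².
σ_BC = N_BC/A_BC = 12200/295.6 = 41.27 MPa.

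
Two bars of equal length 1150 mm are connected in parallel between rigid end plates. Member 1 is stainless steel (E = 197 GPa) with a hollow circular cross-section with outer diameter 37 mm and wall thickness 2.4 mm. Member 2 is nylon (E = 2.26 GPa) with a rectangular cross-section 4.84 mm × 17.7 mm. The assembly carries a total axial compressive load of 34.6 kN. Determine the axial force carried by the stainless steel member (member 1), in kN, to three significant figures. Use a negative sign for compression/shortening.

-34.5 kN

A_1 = 260.9 mm².
A_2 = 85.67 mm².
Equal strain + equilibrium ⇒ each member carries load in proportion to AE: A₁E₁ = 51390000 N, A₂E₂ = 193600 N, ΣAE = 51590000 N.
F₁ = P·A₁E₁/ΣAE = -34600·51390000/51590000 = -34470 N.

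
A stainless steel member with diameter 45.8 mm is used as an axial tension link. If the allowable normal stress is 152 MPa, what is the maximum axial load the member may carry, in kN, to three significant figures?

250 kN

A = 1647 mm².
P_max = σ_allow · A = 152 · 1647 = 250400 N = 250.4 kN.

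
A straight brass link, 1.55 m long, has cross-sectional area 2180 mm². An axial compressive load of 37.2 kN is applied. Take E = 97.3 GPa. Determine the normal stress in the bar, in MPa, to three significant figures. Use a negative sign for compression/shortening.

-17.1 MPa

σ = N/A = -37200/2180 = -17.06 MPa.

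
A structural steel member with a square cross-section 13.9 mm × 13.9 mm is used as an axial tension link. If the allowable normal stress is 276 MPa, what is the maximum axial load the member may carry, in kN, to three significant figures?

53.3 kN

A = 193.2 mm².
P_max = σ_allow · A = 276 · 193.2 = 53330 N = 53.33 kN.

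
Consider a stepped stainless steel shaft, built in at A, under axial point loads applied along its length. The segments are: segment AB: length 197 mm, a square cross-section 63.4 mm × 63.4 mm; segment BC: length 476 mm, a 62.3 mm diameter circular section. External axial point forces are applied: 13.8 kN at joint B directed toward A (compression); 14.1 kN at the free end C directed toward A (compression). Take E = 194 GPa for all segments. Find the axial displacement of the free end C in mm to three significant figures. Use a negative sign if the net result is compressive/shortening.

Internal axial forces (sectioning from the free end, tension +): N_BC = -14.1 kN, N_AB = -27.9 kN.
A_AB = 4020 mm².
A_BC = 3048 mm².
δ_AB = -27900·197/(4020·194000) = -0.007048 mm
δ_BC = -14100·476/(3048·194000) = -0.01135 mm
δ = Σδ_i = -0.0184 mm.

-0.0184 mm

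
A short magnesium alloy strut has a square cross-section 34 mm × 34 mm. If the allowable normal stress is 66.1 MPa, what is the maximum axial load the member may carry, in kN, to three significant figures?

76.4 kN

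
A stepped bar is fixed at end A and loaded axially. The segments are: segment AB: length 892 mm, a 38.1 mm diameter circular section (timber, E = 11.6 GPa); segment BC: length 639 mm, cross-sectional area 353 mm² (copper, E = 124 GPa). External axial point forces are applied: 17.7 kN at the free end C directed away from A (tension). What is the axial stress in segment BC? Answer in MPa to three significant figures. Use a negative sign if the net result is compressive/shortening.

Internal axial forces (sectioning from the free end, tension +): N_BC = 17.7 kN, N_AB = 17.7 kN.
σ_BC = N_BC/A_BC = 17700/353 = 50.14 MPa.

50.1 MPa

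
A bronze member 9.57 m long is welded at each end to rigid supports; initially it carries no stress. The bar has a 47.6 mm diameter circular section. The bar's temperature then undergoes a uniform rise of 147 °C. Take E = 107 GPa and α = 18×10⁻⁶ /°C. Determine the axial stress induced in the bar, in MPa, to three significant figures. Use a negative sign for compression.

-283 MPa

Free thermal expansion αLΔT = 18e-6 · 9570 · 147 = 25.32 mm.
The walls impose strain ε = −(25.32)/9570 = -2.6460e-03; σ = Eε = 107000 · -2.6460e-03 = -283.1 MPa.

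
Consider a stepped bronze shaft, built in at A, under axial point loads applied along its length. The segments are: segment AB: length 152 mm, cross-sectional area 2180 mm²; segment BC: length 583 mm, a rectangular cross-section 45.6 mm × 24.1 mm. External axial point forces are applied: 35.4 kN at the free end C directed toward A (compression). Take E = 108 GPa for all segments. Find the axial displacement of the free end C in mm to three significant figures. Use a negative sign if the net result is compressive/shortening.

-0.197 mm

Internal axial forces (sectioning from the free end, tension +): N_BC = -35.4 kN, N_AB = -35.4 kN.
A_BC = 1099 mm².
δ_AB = -35400·152/(2180·108000) = -0.02285 mm
δ_BC = -35400·583/(1099·108000) = -0.1739 mm
δ = Σδ_i = -0.1967 mm.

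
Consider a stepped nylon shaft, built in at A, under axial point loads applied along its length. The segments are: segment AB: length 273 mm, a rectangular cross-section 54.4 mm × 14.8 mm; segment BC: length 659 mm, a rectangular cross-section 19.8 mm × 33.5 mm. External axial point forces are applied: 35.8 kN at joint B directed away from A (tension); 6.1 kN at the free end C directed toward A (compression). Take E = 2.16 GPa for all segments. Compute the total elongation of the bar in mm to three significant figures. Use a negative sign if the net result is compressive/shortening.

Internal axial forces (sectioning from the free end, tension +): N_BC = -6.1 kN, N_AB = 29.7 kN.
A_AB = 805.1 mm².
A_BC = 663.3 mm².
δ_AB = 29700·273/(805.1·2160) = 4.662 mm
δ_BC = -6100·659/(663.3·2160) = -2.806 mm
δ = Σδ_i = 1.857 mm.

1.86 mm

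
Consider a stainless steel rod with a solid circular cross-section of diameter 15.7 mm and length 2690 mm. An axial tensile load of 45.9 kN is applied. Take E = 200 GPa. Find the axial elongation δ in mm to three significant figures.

3.19 mm

A = 193.6 mm².
δ_mech = NL/(AE) = 45900·2690/(193.6·200000) = 3.189 mm.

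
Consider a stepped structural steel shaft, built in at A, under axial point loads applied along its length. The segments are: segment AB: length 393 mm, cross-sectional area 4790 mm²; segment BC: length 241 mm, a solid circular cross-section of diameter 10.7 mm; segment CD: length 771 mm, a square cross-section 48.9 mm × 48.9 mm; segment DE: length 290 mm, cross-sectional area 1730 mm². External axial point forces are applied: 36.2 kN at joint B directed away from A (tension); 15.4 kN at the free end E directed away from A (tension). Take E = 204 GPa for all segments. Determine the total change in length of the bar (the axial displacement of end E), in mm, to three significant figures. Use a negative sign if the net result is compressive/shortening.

0.260 mm

Internal axial forces (sectioning from the free end, tension +): N_DE = 15.4 kN, N_CD = 15.4 kN, N_BC = 15.4 kN, N_AB = 51.6 kN.
A_BC = 89.92 mm².
A_CD = 2391 mm².
δ_AB = 51600·393/(4790·204000) = 0.02075 mm
δ_BC = 15400·241/(89.92·204000) = 0.2023 mm
δ_CD = 15400·771/(2391·204000) = 0.02434 mm
δ_DE = 15400·290/(1730·204000) = 0.01265 mm
δ = Σδ_i = 0.2601 mm.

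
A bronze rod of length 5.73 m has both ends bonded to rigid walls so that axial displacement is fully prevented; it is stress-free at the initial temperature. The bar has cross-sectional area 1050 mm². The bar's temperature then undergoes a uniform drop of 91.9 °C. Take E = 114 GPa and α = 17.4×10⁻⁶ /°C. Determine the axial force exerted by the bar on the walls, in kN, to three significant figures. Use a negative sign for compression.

191 kN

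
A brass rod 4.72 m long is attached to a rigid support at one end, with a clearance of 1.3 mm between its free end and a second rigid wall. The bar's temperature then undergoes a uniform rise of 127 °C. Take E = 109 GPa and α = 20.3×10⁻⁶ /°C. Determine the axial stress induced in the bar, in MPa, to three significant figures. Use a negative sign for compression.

-251 MPa

Free thermal expansion αLΔT = 20.3e-6 · 4720 · 127 = 12.17 mm.
The walls engage after the gap closes; constrained expansion = 12.17 − 1.3 = 10.87 mm.
The walls impose strain ε = −(10.87)/4720 = -2.3027e-03; σ = Eε = 109000 · -2.3027e-03 = -251 MPa.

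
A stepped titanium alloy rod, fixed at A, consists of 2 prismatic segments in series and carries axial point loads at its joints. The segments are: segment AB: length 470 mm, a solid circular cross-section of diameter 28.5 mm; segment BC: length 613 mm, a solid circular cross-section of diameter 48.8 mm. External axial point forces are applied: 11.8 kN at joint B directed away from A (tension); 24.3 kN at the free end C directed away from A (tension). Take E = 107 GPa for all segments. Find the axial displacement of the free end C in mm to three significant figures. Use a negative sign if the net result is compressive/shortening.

0.323 mm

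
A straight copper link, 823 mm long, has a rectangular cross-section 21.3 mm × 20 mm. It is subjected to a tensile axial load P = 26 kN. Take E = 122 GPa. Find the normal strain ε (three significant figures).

5.00e-04

A = 426 mm².
σ = N/A = 61.03 MPa; ε = σ/E = 61.03/122000 = 5.003e-04.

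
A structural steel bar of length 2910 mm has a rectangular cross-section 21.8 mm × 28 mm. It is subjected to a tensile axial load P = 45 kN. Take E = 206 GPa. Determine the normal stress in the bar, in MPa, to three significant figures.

73.7 MPa

A = 610.4 mm².
σ = N/A = 45000/610.4 = 73.72 MPa.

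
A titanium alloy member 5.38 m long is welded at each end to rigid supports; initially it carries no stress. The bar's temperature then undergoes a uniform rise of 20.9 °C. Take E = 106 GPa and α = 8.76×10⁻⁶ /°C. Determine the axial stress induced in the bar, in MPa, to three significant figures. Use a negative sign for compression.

Free thermal expansion αLΔT = 8.76e-6 · 5380 · 20.9 = 0.985 mm.
The walls impose strain ε = −(0.985)/5380 = -1.8308e-04; σ = Eε = 106000 · -1.8308e-04 = -19.41 MPa.

-19.4 MPa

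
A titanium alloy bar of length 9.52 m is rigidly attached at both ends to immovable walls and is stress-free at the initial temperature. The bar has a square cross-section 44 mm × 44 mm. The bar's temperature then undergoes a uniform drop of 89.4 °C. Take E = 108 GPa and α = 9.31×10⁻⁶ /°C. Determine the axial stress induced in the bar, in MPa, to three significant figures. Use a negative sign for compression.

89.9 MPa

Free thermal expansion αLΔT = 9.31e-6 · 9520 · -89.4 = -7.924 mm.
The walls impose strain ε = −(-7.924)/9520 = 8.3231e-04; σ = Eε = 108000 · 8.3231e-04 = 89.89 MPa.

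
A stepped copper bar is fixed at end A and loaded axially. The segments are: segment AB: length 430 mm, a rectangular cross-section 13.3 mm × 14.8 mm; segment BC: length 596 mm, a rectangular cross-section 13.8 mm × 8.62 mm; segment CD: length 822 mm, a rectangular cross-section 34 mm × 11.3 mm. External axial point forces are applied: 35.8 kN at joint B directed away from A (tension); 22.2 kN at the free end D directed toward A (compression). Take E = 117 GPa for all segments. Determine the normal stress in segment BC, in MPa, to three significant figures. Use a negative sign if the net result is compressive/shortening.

-187 MPa

Internal axial forces (sectioning from the free end, tension +): N_CD = -22.2 kN, N_BC = -22.2 kN, N_AB = 13.6 kN.
A_BC = 119 mm².
σ_BC = N_BC/A_BC = -22200/119 = -186.6 MPa.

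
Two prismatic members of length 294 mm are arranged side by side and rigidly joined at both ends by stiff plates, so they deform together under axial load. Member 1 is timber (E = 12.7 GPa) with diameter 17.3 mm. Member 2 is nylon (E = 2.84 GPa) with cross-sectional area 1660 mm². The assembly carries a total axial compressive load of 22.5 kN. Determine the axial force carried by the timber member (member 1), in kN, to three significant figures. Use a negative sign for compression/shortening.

A_1 = 235.1 mm².
Equal strain + equilibrium ⇒ each member carries load in proportion to AE: A₁E₁ = 2985000 N, A₂E₂ = 4714000 N, ΣAE = 7700000 N.
F₁ = P·A₁E₁/ΣAE = -22500·2985000/7700000 = -8724 N.

-8.72 kN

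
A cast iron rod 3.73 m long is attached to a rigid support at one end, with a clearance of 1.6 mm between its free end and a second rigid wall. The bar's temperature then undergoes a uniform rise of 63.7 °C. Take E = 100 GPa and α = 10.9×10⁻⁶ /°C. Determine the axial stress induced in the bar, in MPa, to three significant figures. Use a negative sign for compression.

Free thermal expansion αLΔT = 10.9e-6 · 3730 · 63.7 = 2.59 mm.
The walls engage after the gap closes; constrained expansion = 2.59 − 1.6 = 0.9899 mm.
The walls impose strain ε = −(0.9899)/3730 = -2.6538e-04; σ = Eε = 100000 · -2.6538e-04 = -26.54 MPa.

-26.5 MPa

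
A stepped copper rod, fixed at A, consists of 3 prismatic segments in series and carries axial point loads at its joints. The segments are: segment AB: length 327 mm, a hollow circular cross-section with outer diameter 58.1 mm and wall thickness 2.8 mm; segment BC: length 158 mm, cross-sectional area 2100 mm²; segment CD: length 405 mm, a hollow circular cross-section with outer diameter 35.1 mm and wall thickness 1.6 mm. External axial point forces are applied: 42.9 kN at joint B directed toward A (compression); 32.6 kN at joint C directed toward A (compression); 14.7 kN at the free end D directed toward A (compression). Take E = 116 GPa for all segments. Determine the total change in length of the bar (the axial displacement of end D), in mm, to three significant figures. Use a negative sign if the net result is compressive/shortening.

-0.858 mm

Internal axial forces (sectioning from the free end, tension +): N_CD = -14.7 kN, N_BC = -47.3 kN, N_AB = -90.2 kN.
A_AB = 486.4 mm².
A_CD = 168.4 mm².
δ_AB = -90200·327/(486.4·116000) = -0.5227 mm
δ_BC = -47300·158/(2100·116000) = -0.03068 mm
δ_CD = -14700·405/(168.4·116000) = -0.3048 mm
δ = Σδ_i = -0.8582 mm.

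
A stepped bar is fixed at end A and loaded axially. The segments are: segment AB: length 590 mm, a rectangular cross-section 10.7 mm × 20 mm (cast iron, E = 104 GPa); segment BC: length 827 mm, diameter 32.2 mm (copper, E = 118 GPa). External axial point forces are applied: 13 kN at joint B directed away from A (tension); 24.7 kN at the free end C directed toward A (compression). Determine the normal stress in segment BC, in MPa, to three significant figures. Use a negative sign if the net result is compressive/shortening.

Internal axial forces (sectioning from the free end, tension +): N_BC = -24.7 kN, N_AB = -11.7 kN.
A_BC = 814.3 mm².
σ_BC = N_BC/A_BC = -24700/814.3 = -30.33 MPa.

-30.3 MPa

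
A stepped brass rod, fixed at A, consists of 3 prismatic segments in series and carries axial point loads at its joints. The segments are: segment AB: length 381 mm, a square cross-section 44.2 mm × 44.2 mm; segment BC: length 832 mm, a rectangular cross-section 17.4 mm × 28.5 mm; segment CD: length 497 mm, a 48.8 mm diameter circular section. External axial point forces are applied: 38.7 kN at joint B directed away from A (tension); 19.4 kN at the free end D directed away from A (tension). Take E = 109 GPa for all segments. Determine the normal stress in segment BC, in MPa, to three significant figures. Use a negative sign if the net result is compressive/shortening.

39.1 MPa

Internal axial forces (sectioning from the free end, tension +): N_CD = 19.4 kN, N_BC = 19.4 kN, N_AB = 58.1 kN.
A_BC = 495.9 mm².
σ_BC = N_BC/A_BC = 19400/495.9 = 39.12 MPa.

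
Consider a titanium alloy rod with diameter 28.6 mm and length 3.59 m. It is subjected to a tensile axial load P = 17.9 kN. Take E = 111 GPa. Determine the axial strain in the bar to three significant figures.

A = 642.4 mm².
σ = N/A = 27.86 MPa; ε = σ/E = 27.86/111000 = 2.510e-04.

2.51e-04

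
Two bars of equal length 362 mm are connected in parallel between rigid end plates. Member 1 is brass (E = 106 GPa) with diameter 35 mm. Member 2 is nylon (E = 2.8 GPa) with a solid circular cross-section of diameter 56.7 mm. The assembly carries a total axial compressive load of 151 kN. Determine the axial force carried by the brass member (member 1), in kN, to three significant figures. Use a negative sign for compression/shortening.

A_1 = 962.1 mm².
A_2 = 2525 mm².
Equal strain + equilibrium ⇒ each member carries load in proportion to AE: A₁E₁ = 102000000 N, A₂E₂ = 7070000 N, ΣAE = 109100000 N.
F₁ = P·A₁E₁/ΣAE = -151000·102000000/109100000 = -141200 N.

-141 kN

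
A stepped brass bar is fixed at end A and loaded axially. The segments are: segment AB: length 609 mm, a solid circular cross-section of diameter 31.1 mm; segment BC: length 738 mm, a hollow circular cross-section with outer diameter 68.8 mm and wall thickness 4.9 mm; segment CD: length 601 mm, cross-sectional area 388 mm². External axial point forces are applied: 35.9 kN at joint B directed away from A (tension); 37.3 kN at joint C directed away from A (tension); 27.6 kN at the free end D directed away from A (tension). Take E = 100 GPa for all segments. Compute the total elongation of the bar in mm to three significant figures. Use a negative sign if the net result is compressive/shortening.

1.72 mm

Internal axial forces (sectioning from the free end, tension +): N_CD = 27.6 kN, N_BC = 64.9 kN, N_AB = 100.8 kN.
A_AB = 759.6 mm².
A_BC = 983.7 mm².
δ_AB = 100800·609/(759.6·100000) = 0.8081 mm
δ_BC = 64900·738/(983.7·100000) = 0.4869 mm
δ_CD = 27600·601/(388·100000) = 0.4275 mm
δ = Σδ_i = 1.723 mm.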